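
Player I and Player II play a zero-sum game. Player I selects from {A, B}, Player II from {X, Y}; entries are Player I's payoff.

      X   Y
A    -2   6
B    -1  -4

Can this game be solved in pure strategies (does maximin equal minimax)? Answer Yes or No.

Row minima: A → -2, B → -4; maximin = -2.
Column maxima: X → -1, Y → 6; minimax = -1.
-2 ≠ -1, so no pure-strategy equilibrium exists.

No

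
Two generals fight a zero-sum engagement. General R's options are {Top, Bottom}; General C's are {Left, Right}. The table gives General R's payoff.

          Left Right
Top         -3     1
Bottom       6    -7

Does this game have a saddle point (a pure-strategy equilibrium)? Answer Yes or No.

Row minima: Top → -3, Bottom → -7; maximin = -3.
Column maxima: Left → 6, Right → 1; minimax = 1.
-3 ≠ 1, so no pure-strategy equilibrium exists.

No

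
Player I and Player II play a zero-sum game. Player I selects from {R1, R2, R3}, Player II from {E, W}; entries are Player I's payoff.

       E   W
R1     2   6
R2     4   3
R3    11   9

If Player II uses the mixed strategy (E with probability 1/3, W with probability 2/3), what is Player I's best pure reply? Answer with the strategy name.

Expected payoff of R1: (1/3)·2 + (2/3)·6 = 14/3.
Expected payoff of R2: (1/3)·4 + (2/3)·3 = 10/3.
Expected payoff of R3: (1/3)·11 + (2/3)·9 = 29/3.
The largest is 29/3, so Player I's best response is R3.

R3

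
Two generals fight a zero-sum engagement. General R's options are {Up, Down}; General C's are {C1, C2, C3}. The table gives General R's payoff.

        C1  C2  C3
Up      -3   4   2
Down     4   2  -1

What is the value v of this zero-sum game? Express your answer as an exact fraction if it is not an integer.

Row minima: Up → -3, Down → -1; maximin = -1.
Column maxima: C1 → 4, C2 → 4, C3 → 2; minimax = 2.
-1 ≠ 2, so there is no saddle point; optimal play is mixed.
C2 is strictly dominated by C3 (it gives General R strictly more in every row), so General C never plays it.
On the remaining 2×2 (Up, Down vs C1, C3):
Let General R play Up with probability p. Expected payoff against C1: (-3)p + 4(1−p) = −7p + 4; against C3: 2p + (-1)(1−p) = 3p − 1.
Setting these equal: −7p + 4 = 3p − 1 ⇒ −10p = -5 ⇒ p = 1/2, and the value is (-7)·(1/2) + 4 = 1/2.
For General C: with q = P(C1), equating Up's and Down's payoffs gives −5q + 2 = 5q − 1 ⇒ q = 3/10.

1/2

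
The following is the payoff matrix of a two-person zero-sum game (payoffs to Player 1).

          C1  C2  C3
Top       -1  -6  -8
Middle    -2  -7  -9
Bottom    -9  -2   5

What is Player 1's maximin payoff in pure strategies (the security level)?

-8

Row minima: Top → -8, Middle → -9, Bottom → -9.
The best of these is -8.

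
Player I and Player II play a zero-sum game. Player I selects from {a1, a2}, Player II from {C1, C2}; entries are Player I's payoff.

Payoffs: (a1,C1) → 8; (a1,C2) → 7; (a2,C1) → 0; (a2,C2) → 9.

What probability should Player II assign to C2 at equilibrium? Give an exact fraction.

Row minima: a1 → 7, a2 → 0; maximin = 7.
Column maxima: C1 → 8, C2 → 9; minimax = 8.
7 ≠ 8, so there is no saddle point; optimal play is mixed.
Let Player I play a1 with probability p. Expected payoff against C1: 8p + 0(1−p) = 8p; against C2: 7p + 9(1−p) = −2p + 9.
Setting these equal: 8p = −2p + 9 ⇒ 10p = 9 ⇒ p = 9/10, and the value is (8)·(9/10) = 36/5.
For Player II: with q = P(C1), equating a1's and a2's payoffs gives q + 7 = −9q + 9 ⇒ q = 1/5.

4/5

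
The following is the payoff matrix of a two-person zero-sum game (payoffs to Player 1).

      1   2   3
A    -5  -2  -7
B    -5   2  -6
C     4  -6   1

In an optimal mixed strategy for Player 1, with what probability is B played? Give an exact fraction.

7/15

Row minima: A → -7, B → -6, C → -6; maximin = -6.
Column maxima: 1 → 4, 2 → 2, 3 → 1; minimax = 1.
-6 ≠ 1, so there is no saddle point; optimal play is mixed.
1 is strictly dominated by 3 (it gives Player 1 strictly more in every row), so Player 2 never plays it.
With 1 eliminated, A is strictly dominated by B (B gives Player 1 strictly more in every remaining column), so Player 1 never plays it.
On the remaining 2×2 (B, C vs 2, 3):
Let Player 1 play B with probability p. Expected payoff against 2: 2p + (-6)(1−p) = 8p − 6; against 3: (-6)p + 1(1−p) = −7p + 1.
Setting these equal: 8p − 6 = −7p + 1 ⇒ 15p = 7 ⇒ p = 7/15, and the value is (8)·(7/15) − 6 = -34/15.
For Player 2: with q = P(2), equating B's and C's payoffs gives 8q − 6 = −7q + 1 ⇒ q = 7/15.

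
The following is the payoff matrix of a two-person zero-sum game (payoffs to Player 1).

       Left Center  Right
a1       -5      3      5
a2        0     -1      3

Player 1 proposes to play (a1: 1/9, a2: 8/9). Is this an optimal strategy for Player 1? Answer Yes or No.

Yes

Against Left this mix gives (1/9)·(-5) + (8/9)·0 = -5/9.
Against Center this mix gives (1/9)·3 + (8/9)·(-1) = -5/9.
Against Right this mix gives (1/9)·5 + (8/9)·3 = 29/9.
All of Player 2's active replies (Left, Center) yield -5/9, and no column does worse for Player 1. The mix makes Player 2 indifferent and guarantees -5/9, so it is optimal.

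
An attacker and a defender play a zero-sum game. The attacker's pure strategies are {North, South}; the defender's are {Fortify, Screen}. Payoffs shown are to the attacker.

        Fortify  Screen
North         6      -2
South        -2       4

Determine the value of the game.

10/7

Row minima: North → -2, South → -2; maximin = -2.
Column maxima: Fortify → 6, Screen → 4; minimax = 4.
-2 ≠ 4, so there is no saddle point; optimal play is mixed.
Let the attacker play North with probability p. Expected payoff against Fortify: 6p + (-2)(1−p) = 8p − 2; against Screen: (-2)p + 4(1−p) = −6p + 4.
Setting these equal: 8p − 2 = −6p + 4 ⇒ 14p = 6 ⇒ p = 3/7, and the value is (8)·(3/7) − 2 = 10/7.
For the defender: with q = P(Fortify), equating North's and South's payoffs gives 8q − 2 = −6q + 4 ⇒ q = 3/7.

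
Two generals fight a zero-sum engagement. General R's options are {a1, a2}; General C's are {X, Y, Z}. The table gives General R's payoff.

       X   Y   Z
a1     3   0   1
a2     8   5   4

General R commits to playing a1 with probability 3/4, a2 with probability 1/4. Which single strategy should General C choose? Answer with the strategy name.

If General C plays X, General R's expected payoff is (3/4)·3 + (1/4)·8 = 17/4.
If General C plays Y, General R's expected payoff is (3/4)·0 + (1/4)·5 = 5/4.
If General C plays Z, General R's expected payoff is (3/4)·1 + (1/4)·4 = 7/4.
General C minimizes General R's payoff; the smallest is 5/4, so the best response is Y.

Y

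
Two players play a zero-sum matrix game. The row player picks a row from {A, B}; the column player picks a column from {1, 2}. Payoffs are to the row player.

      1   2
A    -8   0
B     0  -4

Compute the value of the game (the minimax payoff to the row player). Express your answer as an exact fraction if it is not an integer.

-8/3

Row minima: A → -8, B → -4; maximin = -4.
Column maxima: 1 → 0, 2 → 0; minimax = 0.
-4 ≠ 0, so there is no saddle point; optimal play is mixed.
Let the row player play A with probability p. Expected payoff against 1: (-8)p + 0(1−p) = −8p; against 2: 0p + (-4)(1−p) = 4p − 4.
Setting these equal: −8p = 4p − 4 ⇒ −12p = -4 ⇒ p = 1/3, and the value is (-8)·(1/3) = -8/3.
For the column player: with q = P(1), equating A's and B's payoffs gives −8q = 4q − 4 ⇒ q = 1/3.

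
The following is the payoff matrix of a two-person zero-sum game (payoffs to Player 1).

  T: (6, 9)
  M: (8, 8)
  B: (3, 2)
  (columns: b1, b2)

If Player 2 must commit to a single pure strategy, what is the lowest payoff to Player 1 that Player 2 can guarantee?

Column maxima: b1 → 8, b2 → 9.
The smallest of these is 8.

8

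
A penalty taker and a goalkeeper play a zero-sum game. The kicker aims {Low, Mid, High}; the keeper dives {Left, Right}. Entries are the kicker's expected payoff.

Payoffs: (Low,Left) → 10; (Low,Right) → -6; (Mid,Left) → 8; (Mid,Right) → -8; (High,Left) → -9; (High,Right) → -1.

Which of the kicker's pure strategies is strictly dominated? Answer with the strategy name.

Mid

Low gives a strictly higher payoff than Mid against every column: 10 > 8, -6 > -8.
So Mid is strictly dominated and the kicker never plays it.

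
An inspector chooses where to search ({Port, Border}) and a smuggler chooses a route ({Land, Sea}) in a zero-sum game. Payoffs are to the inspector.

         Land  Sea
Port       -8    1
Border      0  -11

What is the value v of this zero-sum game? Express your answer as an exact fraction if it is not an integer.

-22/5

Row minima: Port → -8, Border → -11; maximin = -8.
Column maxima: Land → 0, Sea → 1; minimax = 0.
-8 ≠ 0, so there is no saddle point; optimal play is mixed.
Let the inspector play Port with probability p. Expected payoff against Land: (-8)p + 0(1−p) = −8p; against Sea: 1p + (-11)(1−p) = 12p − 11.
Setting these equal: −8p = 12p − 11 ⇒ −20p = -11 ⇒ p = 11/20, and the value is (-8)·(11/20) = -22/5.
For the smuggler: with q = P(Land), equating Port's and Border's payoffs gives −9q + 1 = 11q − 11 ⇒ q = 3/5.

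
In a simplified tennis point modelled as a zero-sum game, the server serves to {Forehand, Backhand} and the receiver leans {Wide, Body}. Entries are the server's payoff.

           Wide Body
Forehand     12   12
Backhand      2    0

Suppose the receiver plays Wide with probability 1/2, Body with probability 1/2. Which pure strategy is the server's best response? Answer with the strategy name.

Expected payoff of Forehand: (1/2)·12 + (1/2)·12 = 12.
Expected payoff of Backhand: (1/2)·2 + (1/2)·0 = 1.
The largest is 12, so the server's best response is Forehand.

Forehand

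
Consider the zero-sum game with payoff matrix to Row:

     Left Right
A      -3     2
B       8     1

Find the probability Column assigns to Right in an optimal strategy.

11/12

Row minima: A → -3, B → 1; maximin = 1.
Column maxima: Left → 8, Right → 2; minimax = 2.
1 ≠ 2, so there is no saddle point; optimal play is mixed.
Let Row play A with probability p. Expected payoff against Left: (-3)p + 8(1−p) = −11p + 8; against Right: 2p + 1(1−p) = p + 1.
Setting these equal: −11p + 8 = p + 1 ⇒ −12p = -7 ⇒ p = 7/12, and the value is (-11)·(7/12) + 8 = 19/12.
For Column: with q = P(Left), equating A's and B's payoffs gives −5q + 2 = 7q + 1 ⇒ q = 1/12.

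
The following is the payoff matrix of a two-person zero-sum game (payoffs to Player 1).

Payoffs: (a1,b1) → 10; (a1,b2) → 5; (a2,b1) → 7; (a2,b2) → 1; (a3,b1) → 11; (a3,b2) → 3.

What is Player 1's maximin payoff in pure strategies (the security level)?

5

Row minima: a1 → 5, a2 → 1, a3 → 3.
The best of these is 5.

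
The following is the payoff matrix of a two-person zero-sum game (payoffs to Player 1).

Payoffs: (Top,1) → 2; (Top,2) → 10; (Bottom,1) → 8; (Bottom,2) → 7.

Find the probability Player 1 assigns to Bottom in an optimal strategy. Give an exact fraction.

8/9

Row minima: Top → 2, Bottom → 7; maximin = 7.
Column maxima: 1 → 8, 2 → 10; minimax = 8.
7 ≠ 8, so there is no saddle point; optimal play is mixed.
Let Player 1 play Top with probability p. Expected payoff against 1: 2p + 8(1−p) = −6p + 8; against 2: 10p + 7(1−p) = 3p + 7.
Setting these equal: −6p + 8 = 3p + 7 ⇒ −9p = -1 ⇒ p = 1/9, and the value is (-6)·(1/9) + 8 = 22/3.
For Player 2: with q = P(1), equating Top's and Bottom's payoffs gives −8q + 10 = q + 7 ⇒ q = 1/3.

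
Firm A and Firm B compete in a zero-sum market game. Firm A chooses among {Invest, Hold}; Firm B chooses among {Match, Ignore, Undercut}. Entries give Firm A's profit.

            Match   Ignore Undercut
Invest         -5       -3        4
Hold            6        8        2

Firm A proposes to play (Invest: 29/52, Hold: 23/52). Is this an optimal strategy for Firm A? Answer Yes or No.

No

Against Match this mix gives (29/52)·(-5) + (23/52)·6 = -7/52.
Against Ignore this mix gives (29/52)·(-3) + (23/52)·8 = 97/52.
Against Undercut this mix gives (29/52)·4 + (23/52)·2 = 81/26.
Firm B will play Match, holding Firm A to -7/52. Shifting weight toward the row that does better against Match would raise this floor (the equalizing mix achieves 34/13 against both Match and Undercut), so the proposed strategy is not optimal.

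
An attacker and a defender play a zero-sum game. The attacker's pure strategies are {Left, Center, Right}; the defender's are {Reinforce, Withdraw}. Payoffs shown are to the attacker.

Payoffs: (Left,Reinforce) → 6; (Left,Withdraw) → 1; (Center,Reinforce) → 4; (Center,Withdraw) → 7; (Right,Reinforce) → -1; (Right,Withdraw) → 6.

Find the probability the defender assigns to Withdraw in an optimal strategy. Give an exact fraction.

1/4

Row minima: Left → 1, Center → 4, Right → -1; maximin = 4.
Column maxima: Reinforce → 6, Withdraw → 7; minimax = 6.
4 ≠ 6, so there is no saddle point; optimal play is mixed.
Right is strictly dominated by Center, so the attacker never plays it.
On the remaining 2×2 (Left, Center vs Reinforce, Withdraw):
Let the attacker play Left with probability p. Expected payoff against Reinforce: 6p + 4(1−p) = 2p + 4; against Withdraw: 1p + 7(1−p) = −6p + 7.
Setting these equal: 2p + 4 = −6p + 7 ⇒ 8p = 3 ⇒ p = 3/8, and the value is (2)·(3/8) + 4 = 19/4.
For the defender: with q = P(Reinforce), equating Left's and Center's payoffs gives 5q + 1 = −3q + 7 ⇒ q = 3/4.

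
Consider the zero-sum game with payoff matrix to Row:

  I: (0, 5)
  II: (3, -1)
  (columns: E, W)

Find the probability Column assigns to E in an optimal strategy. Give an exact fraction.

Row minima: I → 0, II → -1; maximin = 0.
Column maxima: E → 3, W → 5; minimax = 3.
0 ≠ 3, so there is no saddle point; optimal play is mixed.
Let Row play I with probability p. Expected payoff against E: 0p + 3(1−p) = −3p + 3; against W: 5p + (-1)(1−p) = 6p − 1.
Setting these equal: −3p + 3 = 6p − 1 ⇒ −9p = -4 ⇒ p = 4/9, and the value is (-3)·(4/9) + 3 = 5/3.
For Column: with q = P(E), equating I's and II's payoffs gives −5q + 5 = 4q − 1 ⇒ q = 2/3.

2/3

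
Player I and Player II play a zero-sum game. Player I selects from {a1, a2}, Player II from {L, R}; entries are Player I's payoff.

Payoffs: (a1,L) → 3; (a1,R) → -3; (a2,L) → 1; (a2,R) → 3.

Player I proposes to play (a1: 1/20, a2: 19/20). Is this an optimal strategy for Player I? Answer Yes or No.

No

Against L this mix gives (1/20)·3 + (19/20)·1 = 11/10.
Against R this mix gives (1/20)·(-3) + (19/20)·3 = 27/10.
Player II will play L, holding Player I to 11/10. Shifting weight toward the row that does better against L would raise this floor (the equalizing mix achieves 3/2 against both L and R), so the proposed strategy is not optimal.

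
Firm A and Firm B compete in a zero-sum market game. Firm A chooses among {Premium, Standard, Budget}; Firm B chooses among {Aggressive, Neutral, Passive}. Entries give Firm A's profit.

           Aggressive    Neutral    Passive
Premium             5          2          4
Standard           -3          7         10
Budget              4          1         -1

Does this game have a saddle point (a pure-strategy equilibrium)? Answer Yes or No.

Row minima: Premium → 2, Standard → -3, Budget → -1; maximin = 2.
Column maxima: Aggressive → 5, Neutral → 7, Passive → 10; minimax = 5.
2 ≠ 5, so no pure-strategy equilibrium exists.

No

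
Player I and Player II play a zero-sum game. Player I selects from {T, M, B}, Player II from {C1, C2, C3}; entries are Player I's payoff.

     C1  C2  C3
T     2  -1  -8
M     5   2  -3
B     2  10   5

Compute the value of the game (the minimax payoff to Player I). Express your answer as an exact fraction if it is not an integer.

Row minima: T → -8, M → -3, B → 2; maximin = 2.
Column maxima: C1 → 5, C2 → 10, C3 → 5; minimax = 5.
2 ≠ 5, so there is no saddle point; optimal play is mixed.
T is strictly dominated by M, so Player I never plays it.
C2 is strictly dominated by C3 (it gives Player I strictly more in every row), so Player II never plays it.
On the remaining 2×2 (M, B vs C1, C3):
Let Player I play M with probability p. Expected payoff against C1: 5p + 2(1−p) = 3p + 2; against C3: (-3)p + 5(1−p) = −8p + 5.
Setting these equal: 3p + 2 = −8p + 5 ⇒ 11p = 3 ⇒ p = 3/11, and the value is (3)·(3/11) + 2 = 31/11.
For Player II: with q = P(C1), equating M's and B's payoffs gives 8q − 3 = −3q + 5 ⇒ q = 8/11.

31/11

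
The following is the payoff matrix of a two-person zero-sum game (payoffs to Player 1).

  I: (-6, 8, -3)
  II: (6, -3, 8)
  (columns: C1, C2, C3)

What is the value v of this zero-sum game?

30/23

Row minima: I → -6, II → -3; maximin = -3.
Column maxima: C1 → 6, C2 → 8, C3 → 8; minimax = 6.
-3 ≠ 6, so there is no saddle point; optimal play is mixed.
C3 is strictly dominated by C1 (it gives Player 1 strictly more in every row), so Player 2 never plays it.
On the remaining 2×2 (I, II vs C1, C2):
Let Player 1 play I with probability p. Expected payoff against C1: (-6)p + 6(1−p) = −12p + 6; against C2: 8p + (-3)(1−p) = 11p − 3.
Setting these equal: −12p + 6 = 11p − 3 ⇒ −23p = -9 ⇒ p = 9/23, and the value is (-12)·(9/23) + 6 = 30/23.
For Player 2: with q = P(C1), equating I's and II's payoffs gives −14q + 8 = 9q − 3 ⇒ q = 11/23.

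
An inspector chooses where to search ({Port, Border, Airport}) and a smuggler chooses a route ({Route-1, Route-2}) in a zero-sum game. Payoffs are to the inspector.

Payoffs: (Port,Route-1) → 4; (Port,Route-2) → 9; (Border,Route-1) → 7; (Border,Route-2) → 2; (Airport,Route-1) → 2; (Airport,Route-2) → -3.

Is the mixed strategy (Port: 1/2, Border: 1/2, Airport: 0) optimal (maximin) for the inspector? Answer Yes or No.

Against Route-1 this mix gives (1/2)·4 + (1/2)·7 = 11/2.
Against Route-2 this mix gives (1/2)·9 + (1/2)·2 = 11/2.
All of the smuggler's active replies (Route-1, Route-2) yield 11/2, and no column does worse for the inspector. The mix makes the smuggler indifferent and guarantees 11/2, so it is optimal.

Yes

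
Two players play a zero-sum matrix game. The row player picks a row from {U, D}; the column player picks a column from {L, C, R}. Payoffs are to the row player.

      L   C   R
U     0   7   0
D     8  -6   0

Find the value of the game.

Row minima: U → 0, D → -6; maximin = 0.
Column maxima: L → 8, C → 7, R → 0; minimax = 0.
Since maximin = minimax = 0, there is a saddle point and the value is 0.

0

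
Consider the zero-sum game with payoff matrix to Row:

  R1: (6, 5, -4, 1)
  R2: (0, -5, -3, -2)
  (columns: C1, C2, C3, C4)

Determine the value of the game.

-35/11

Row minima: R1 → -4, R2 → -5; maximin = -4.
Column maxima: C1 → 6, C2 → 5, C3 → -3, C4 → 1; minimax = -3.
-4 ≠ -3, so there is no saddle point; optimal play is mixed.
C1 is strictly dominated by C2 (it gives Row strictly more in every row), so Column never plays it.
C4 is strictly dominated by C3 (it gives Row strictly more in every row), so Column never plays it.
On the remaining 2×2 (R1, R2 vs C2, C3):
Let Row play R1 with probability p. Expected payoff against C2: 5p + (-5)(1−p) = 10p − 5; against C3: (-4)p + (-3)(1−p) = −p − 3.
Setting these equal: 10p − 5 = −p − 3 ⇒ 11p = 2 ⇒ p = 2/11, and the value is (10)·(2/11) − 5 = -35/11.
For Column: with q = P(C2), equating R1's and R2's payoffs gives 9q − 4 = −2q − 3 ⇒ q = 1/11.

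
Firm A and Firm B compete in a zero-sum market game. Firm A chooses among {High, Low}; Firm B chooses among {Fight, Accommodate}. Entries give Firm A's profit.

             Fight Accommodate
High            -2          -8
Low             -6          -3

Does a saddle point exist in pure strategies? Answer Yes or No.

No

Row minima: High → -8, Low → -6; maximin = -6.
Column maxima: Fight → -2, Accommodate → -3; minimax = -3.
-6 ≠ -3, so no pure-strategy equilibrium exists.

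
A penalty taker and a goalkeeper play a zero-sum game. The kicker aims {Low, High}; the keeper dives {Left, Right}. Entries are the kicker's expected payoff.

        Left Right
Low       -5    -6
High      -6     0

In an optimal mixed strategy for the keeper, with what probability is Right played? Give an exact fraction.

Row minima: Low → -6, High → -6; maximin = -6.
Column maxima: Left → -5, Right → 0; minimax = -5.
-6 ≠ -5, so there is no saddle point; optimal play is mixed.
Let the kicker play Low with probability p. Expected payoff against Left: (-5)p + (-6)(1−p) = p − 6; against Right: (-6)p + 0(1−p) = −6p.
Setting these equal: p − 6 = −6p ⇒ 7p = 6 ⇒ p = 6/7, and the value is (1)·(6/7) − 6 = -36/7.
For the keeper: with q = P(Left), equating Low's and High's payoffs gives q − 6 = −6q ⇒ q = 6/7.

1/7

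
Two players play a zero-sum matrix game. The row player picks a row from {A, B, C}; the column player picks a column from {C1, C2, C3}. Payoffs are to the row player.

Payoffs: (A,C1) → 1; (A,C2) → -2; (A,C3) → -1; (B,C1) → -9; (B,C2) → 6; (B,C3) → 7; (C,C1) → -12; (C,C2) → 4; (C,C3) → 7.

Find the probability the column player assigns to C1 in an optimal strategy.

4/9

Row minima: A → -2, B → -9, C → -12; maximin = -2.
Column maxima: C1 → 1, C2 → 6, C3 → 7; minimax = 1.
-2 ≠ 1, so there is no saddle point; optimal play is mixed.
C3 is strictly dominated by C2 (it gives the row player strictly more in every row), so the column player never plays it.
With C3 eliminated, C is strictly dominated by B (B gives the row player strictly more in every remaining column), so the row player never plays it.
On the remaining 2×2 (A, B vs C1, C2):
Let the row player play A with probability p. Expected payoff against C1: 1p + (-9)(1−p) = 10p − 9; against C2: (-2)p + 6(1−p) = −8p + 6.
Setting these equal: 10p − 9 = −8p + 6 ⇒ 18p = 15 ⇒ p = 5/6, and the value is (10)·(5/6) − 9 = -2/3.
For the column player: with q = P(C1), equating A's and B's payoffs gives 3q − 2 = −15q + 6 ⇒ q = 4/9.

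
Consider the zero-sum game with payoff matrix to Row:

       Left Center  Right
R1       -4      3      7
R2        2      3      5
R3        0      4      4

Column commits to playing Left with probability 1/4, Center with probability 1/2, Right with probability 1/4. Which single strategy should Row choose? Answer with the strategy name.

R2

Expected payoff of R1: (1/4)·(-4) + (1/2)·3 + (1/4)·7 = 9/4.
Expected payoff of R2: (1/4)·2 + (1/2)·3 + (1/4)·5 = 13/4.
Expected payoff of R3: (1/4)·0 + (1/2)·4 + (1/4)·4 = 3.
The largest is 13/4, so Row's best response is R2.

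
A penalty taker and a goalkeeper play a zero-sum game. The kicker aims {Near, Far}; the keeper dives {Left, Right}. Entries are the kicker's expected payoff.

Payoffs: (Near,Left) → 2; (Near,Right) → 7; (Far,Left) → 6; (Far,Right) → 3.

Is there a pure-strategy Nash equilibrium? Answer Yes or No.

No

Row minima: Near → 2, Far → 3; maximin = 3.
Column maxima: Left → 6, Right → 7; minimax = 6.
3 ≠ 6, so no pure-strategy equilibrium exists.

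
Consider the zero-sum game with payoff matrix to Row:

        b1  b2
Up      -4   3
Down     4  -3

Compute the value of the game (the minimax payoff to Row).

Row minima: Up → -4, Down → -3; maximin = -3.
Column maxima: b1 → 4, b2 → 3; minimax = 3.
-3 ≠ 3, so there is no saddle point; optimal play is mixed.
Let Row play Up with probability p. Expected payoff against b1: (-4)p + 4(1−p) = −8p + 4; against b2: 3p + (-3)(1−p) = 6p − 3.
Setting these equal: −8p + 4 = 6p − 3 ⇒ −14p = -7 ⇒ p = 1/2, and the value is (-8)·(1/2) + 4 = 0.
For Column: with q = P(b1), equating Up's and Down's payoffs gives −7q + 3 = 7q − 3 ⇒ q = 3/7.

0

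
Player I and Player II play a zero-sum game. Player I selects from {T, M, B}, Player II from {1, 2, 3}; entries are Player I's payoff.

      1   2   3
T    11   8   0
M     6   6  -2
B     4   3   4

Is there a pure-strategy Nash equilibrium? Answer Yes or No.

Row minima: T → 0, M → -2, B → 3; maximin = 3.
Column maxima: 1 → 11, 2 → 8, 3 → 4; minimax = 4.
3 ≠ 4, so no pure-strategy equilibrium exists.

No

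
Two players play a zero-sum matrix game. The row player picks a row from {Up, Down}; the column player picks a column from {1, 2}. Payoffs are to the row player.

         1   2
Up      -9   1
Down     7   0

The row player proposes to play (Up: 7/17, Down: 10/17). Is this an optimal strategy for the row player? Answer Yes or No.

Against 1 this mix gives (7/17)·(-9) + (10/17)·7 = 7/17.
Against 2 this mix gives (7/17)·1 + (10/17)·0 = 7/17.
All of the column player's active replies (1, 2) yield 7/17, and no column does worse for the row player. The mix makes the column player indifferent and guarantees 7/17, so it is optimal.

Yes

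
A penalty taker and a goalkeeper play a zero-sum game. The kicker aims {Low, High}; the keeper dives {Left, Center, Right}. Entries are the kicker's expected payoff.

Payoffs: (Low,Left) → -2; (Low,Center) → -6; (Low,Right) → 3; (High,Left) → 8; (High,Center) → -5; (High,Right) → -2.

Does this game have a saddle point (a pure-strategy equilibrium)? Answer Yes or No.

Yes

Row minima: Low → -6, High → -5; maximin = -5.
Column maxima: Left → 8, Center → -5, Right → 3; minimax = -5.
maximin = minimax = -5, so a saddle point exists.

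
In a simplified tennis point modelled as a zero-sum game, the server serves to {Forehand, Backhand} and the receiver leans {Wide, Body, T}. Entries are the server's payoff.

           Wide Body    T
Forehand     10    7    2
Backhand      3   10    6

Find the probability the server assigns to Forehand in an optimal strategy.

3/11

Row minima: Forehand → 2, Backhand → 3; maximin = 3.
Column maxima: Wide → 10, Body → 10, T → 6; minimax = 6.
3 ≠ 6, so there is no saddle point; optimal play is mixed.
Body is strictly dominated by T (it gives the server strictly more in every row), so the receiver never plays it.
On the remaining 2×2 (Forehand, Backhand vs Wide, T):
Let the server play Forehand with probability p. Expected payoff against Wide: 10p + 3(1−p) = 7p + 3; against T: 2p + 6(1−p) = −4p + 6.
Setting these equal: 7p + 3 = −4p + 6 ⇒ 11p = 3 ⇒ p = 3/11, and the value is (7)·(3/11) + 3 = 54/11.
For the receiver: with q = P(Wide), equating Forehand's and Backhand's payoffs gives 8q + 2 = −3q + 6 ⇒ q = 4/11.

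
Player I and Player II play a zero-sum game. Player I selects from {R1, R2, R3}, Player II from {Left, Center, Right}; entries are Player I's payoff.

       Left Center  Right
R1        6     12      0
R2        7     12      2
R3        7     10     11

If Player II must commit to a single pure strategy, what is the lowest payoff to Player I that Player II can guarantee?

7

Column maxima: Left → 7, Center → 12, Right → 11.
The smallest of these is 7.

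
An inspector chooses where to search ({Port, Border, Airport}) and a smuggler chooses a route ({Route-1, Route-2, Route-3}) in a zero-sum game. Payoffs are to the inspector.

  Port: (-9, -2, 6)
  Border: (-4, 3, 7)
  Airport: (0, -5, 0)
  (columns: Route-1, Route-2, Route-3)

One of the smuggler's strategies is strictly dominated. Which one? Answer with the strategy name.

Route-3

Route-2 holds the inspector's payoff strictly below Route-3 in every row: -2 < 6, 3 < 7, -5 < 0.
So Route-3 is strictly dominated for the smuggler.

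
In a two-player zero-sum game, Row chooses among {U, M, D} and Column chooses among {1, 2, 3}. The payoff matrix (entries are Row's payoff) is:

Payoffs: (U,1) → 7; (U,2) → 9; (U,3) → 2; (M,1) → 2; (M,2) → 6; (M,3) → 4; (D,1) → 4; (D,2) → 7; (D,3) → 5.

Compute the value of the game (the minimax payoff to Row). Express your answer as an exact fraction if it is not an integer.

9/2

Row minima: U → 2, M → 2, D → 4; maximin = 4.
Column maxima: 1 → 7, 2 → 9, 3 → 5; minimax = 5.
4 ≠ 5, so there is no saddle point; optimal play is mixed.
M is strictly dominated by D, so Row never plays it.
2 is strictly dominated by 1 (it gives Row strictly more in every row), so Column never plays it.
On the remaining 2×2 (U, D vs 1, 3):
Let Row play U with probability p. Expected payoff against 1: 7p + 4(1−p) = 3p + 4; against 3: 2p + 5(1−p) = −3p + 5.
Setting these equal: 3p + 4 = −3p + 5 ⇒ 6p = 1 ⇒ p = 1/6, and the value is (3)·(1/6) + 4 = 9/2.
For Column: with q = P(1), equating U's and D's payoffs gives 5q + 2 = −q + 5 ⇒ q = 1/2.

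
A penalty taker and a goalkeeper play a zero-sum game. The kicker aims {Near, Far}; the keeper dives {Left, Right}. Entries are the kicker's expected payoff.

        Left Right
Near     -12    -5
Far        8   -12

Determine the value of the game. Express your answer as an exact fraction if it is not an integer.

Row minima: Near → -12, Far → -12; maximin = -12.
Column maxima: Left → 8, Right → -5; minimax = -5.
-12 ≠ -5, so there is no saddle point; optimal play is mixed.
Let the kicker play Near with probability p. Expected payoff against Left: (-12)p + 8(1−p) = −20p + 8; against Right: (-5)p + (-12)(1−p) = 7p − 12.
Setting these equal: −20p + 8 = 7p − 12 ⇒ −27p = -20 ⇒ p = 20/27, and the value is (-20)·(20/27) + 8 = -184/27.
For the keeper: with q = P(Left), equating Near's and Far's payoffs gives −7q − 5 = 20q − 12 ⇒ q = 7/27.

-184/27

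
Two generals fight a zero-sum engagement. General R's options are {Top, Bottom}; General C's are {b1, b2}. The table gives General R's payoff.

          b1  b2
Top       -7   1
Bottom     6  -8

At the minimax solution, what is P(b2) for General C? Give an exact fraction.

Row minima: Top → -7, Bottom → -8; maximin = -7.
Column maxima: b1 → 6, b2 → 1; minimax = 1.
-7 ≠ 1, so there is no saddle point; optimal play is mixed.
Let General R play Top with probability p. Expected payoff against b1: (-7)p + 6(1−p) = −13p + 6; against b2: 1p + (-8)(1−p) = 9p − 8.
Setting these equal: −13p + 6 = 9p − 8 ⇒ −22p = -14 ⇒ p = 7/11, and the value is (-13)·(7/11) + 6 = -25/11.
For General C: with q = P(b1), equating Top's and Bottom's payoffs gives −8q + 1 = 14q − 8 ⇒ q = 9/22.

13/22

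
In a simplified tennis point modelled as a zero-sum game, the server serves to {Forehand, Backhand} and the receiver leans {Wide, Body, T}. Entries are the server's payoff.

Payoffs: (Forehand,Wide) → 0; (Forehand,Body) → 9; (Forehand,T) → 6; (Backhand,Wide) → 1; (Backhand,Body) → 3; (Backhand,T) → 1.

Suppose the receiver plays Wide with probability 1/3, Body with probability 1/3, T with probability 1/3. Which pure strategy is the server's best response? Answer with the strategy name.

Expected payoff of Forehand: (1/3)·0 + (1/3)·9 + (1/3)·6 = 5.
Expected payoff of Backhand: (1/3)·1 + (1/3)·3 + (1/3)·1 = 5/3.
The largest is 5, so the server's best response is Forehand.

Forehand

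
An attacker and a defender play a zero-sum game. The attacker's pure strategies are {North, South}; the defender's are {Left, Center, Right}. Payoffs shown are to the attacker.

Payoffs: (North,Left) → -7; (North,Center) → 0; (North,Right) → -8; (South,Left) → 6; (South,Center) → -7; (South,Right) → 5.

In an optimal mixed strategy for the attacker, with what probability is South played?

2/5

Row minima: North → -8, South → -7; maximin = -7.
Column maxima: Left → 6, Center → 0, Right → 5; minimax = 0.
-7 ≠ 0, so there is no saddle point; optimal play is mixed.
Left is strictly dominated by Right (it gives the attacker strictly more in every row), so the defender never plays it.
On the remaining 2×2 (North, South vs Center, Right):
Let the attacker play North with probability p. Expected payoff against Center: 0p + (-7)(1−p) = 7p − 7; against Right: (-8)p + 5(1−p) = −13p + 5.
Setting these equal: 7p − 7 = −13p + 5 ⇒ 20p = 12 ⇒ p = 3/5, and the value is (7)·(3/5) − 7 = -14/5.
For the defender: with q = P(Center), equating North's and South's payoffs gives 8q − 8 = −12q + 5 ⇒ q = 13/20.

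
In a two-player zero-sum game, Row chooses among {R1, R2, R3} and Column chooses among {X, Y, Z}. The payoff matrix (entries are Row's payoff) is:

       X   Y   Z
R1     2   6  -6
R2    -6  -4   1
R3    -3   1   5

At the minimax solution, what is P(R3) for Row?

Row minima: R1 → -6, R2 → -6, R3 → -3; maximin = -3.
Column maxima: X → 2, Y → 6, Z → 5; minimax = 2.
-3 ≠ 2, so there is no saddle point; optimal play is mixed.
R2 is strictly dominated by R3, so Row never plays it.
Y is strictly dominated by X (it gives Row strictly more in every row), so Column never plays it.
On the remaining 2×2 (R1, R3 vs X, Z):
Let Row play R1 with probability p. Expected payoff against X: 2p + (-3)(1−p) = 5p − 3; against Z: (-6)p + 5(1−p) = −11p + 5.
Setting these equal: 5p − 3 = −11p + 5 ⇒ 16p = 8 ⇒ p = 1/2, and the value is (5)·(1/2) − 3 = -1/2.
For Column: with q = P(X), equating R1's and R3's payoffs gives 8q − 6 = −8q + 5 ⇒ q = 11/16.

1/2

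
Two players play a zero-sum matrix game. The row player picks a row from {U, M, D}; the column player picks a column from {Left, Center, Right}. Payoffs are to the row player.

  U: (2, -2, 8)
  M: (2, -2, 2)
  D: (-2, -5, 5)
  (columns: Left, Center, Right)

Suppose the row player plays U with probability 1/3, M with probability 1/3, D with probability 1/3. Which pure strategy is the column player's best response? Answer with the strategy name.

If the column player plays Left, the row player's expected payoff is (1/3)·2 + (1/3)·2 + (1/3)·(-2) = 2/3.
If the column player plays Center, the row player's expected payoff is (1/3)·(-2) + (1/3)·(-2) + (1/3)·(-5) = -3.
If the column player plays Right, the row player's expected payoff is (1/3)·8 + (1/3)·2 + (1/3)·5 = 5.
The column player minimizes the row player's payoff; the smallest is -3, so the best response is Center.

Center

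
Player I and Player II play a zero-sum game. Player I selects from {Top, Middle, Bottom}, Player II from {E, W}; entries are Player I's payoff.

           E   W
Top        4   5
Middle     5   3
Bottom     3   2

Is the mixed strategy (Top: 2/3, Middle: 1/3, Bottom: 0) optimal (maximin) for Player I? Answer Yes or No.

Yes

Against E this mix gives (2/3)·4 + (1/3)·5 = 13/3.
Against W this mix gives (2/3)·5 + (1/3)·3 = 13/3.
All of Player II's active replies (E, W) yield 13/3, and no column does worse for Player I. The mix makes Player II indifferent and guarantees 13/3, so it is optimal.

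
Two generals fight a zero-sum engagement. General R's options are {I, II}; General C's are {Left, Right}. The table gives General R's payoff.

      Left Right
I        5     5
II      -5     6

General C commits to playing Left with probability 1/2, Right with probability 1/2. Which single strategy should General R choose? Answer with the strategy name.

I

Expected payoff of I: (1/2)·5 + (1/2)·5 = 5.
Expected payoff of II: (1/2)·(-5) + (1/2)·6 = 1/2.
The largest is 5, so General R's best response is I.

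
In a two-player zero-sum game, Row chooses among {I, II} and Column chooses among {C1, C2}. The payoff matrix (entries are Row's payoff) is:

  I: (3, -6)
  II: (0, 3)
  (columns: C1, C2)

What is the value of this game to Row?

3/4

Row minima: I → -6, II → 0; maximin = 0.
Column maxima: C1 → 3, C2 → 3; minimax = 3.
0 ≠ 3, so there is no saddle point; optimal play is mixed.
Let Row play I with probability p. Expected payoff against C1: 3p + 0(1−p) = 3p; against C2: (-6)p + 3(1−p) = −9p + 3.
Setting these equal: 3p = −9p + 3 ⇒ 12p = 3 ⇒ p = 1/4, and the value is (3)·(1/4) = 3/4.
For Column: with q = P(C1), equating I's and II's payoffs gives 9q − 6 = −3q + 3 ⇒ q = 3/4.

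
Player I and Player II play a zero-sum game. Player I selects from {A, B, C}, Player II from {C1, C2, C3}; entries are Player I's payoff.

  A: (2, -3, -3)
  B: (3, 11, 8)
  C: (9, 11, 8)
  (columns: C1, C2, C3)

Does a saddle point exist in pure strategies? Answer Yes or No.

Yes

Row minima: A → -3, B → 3, C → 8; maximin = 8.
Column maxima: C1 → 9, C2 → 11, C3 → 8; minimax = 8.
maximin = minimax = 8, so a saddle point exists.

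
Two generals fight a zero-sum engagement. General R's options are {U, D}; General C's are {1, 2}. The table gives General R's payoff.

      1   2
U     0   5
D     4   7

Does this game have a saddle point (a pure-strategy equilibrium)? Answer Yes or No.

Row minima: U → 0, D → 4; maximin = 4.
Column maxima: 1 → 4, 2 → 7; minimax = 4.
maximin = minimax = 4, so a saddle point exists.

Yes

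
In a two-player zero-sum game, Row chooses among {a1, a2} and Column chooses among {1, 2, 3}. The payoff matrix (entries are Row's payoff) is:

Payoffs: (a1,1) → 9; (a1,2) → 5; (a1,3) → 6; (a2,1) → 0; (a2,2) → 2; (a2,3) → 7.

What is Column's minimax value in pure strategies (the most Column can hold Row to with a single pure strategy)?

Column maxima: 1 → 9, 2 → 5, 3 → 7.
The smallest of these is 5.

5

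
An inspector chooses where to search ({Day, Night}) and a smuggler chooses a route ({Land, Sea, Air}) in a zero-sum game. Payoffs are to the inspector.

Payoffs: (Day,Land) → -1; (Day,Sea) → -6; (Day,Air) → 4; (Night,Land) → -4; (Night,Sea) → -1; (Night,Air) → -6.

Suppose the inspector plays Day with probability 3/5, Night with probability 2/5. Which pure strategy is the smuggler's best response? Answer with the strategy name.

Sea

If the smuggler plays Land, the inspector's expected payoff is (3/5)·(-1) + (2/5)·(-4) = -11/5.
If the smuggler plays Sea, the inspector's expected payoff is (3/5)·(-6) + (2/5)·(-1) = -4.
If the smuggler plays Air, the inspector's expected payoff is (3/5)·4 + (2/5)·(-6) = 0.
The smuggler minimizes the inspector's payoff; the smallest is -4, so the best response is Sea.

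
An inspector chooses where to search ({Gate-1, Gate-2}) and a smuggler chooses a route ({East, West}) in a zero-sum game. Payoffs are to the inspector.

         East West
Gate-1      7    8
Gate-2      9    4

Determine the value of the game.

22/3

Row minima: Gate-1 → 7, Gate-2 → 4; maximin = 7.
Column maxima: East → 9, West → 8; minimax = 8.
7 ≠ 8, so there is no saddle point; optimal play is mixed.
Let the inspector play Gate-1 with probability p. Expected payoff against East: 7p + 9(1−p) = −2p + 9; against West: 8p + 4(1−p) = 4p + 4.
Setting these equal: −2p + 9 = 4p + 4 ⇒ −6p = -5 ⇒ p = 5/6, and the value is (-2)·(5/6) + 9 = 22/3.
For the smuggler: with q = P(East), equating Gate-1's and Gate-2's payoffs gives −q + 8 = 5q + 4 ⇒ q = 2/3.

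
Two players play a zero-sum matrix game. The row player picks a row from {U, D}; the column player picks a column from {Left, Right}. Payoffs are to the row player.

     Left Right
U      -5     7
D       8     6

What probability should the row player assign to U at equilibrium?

Row minima: U → -5, D → 6; maximin = 6.
Column maxima: Left → 8, Right → 7; minimax = 7.
6 ≠ 7, so there is no saddle point; optimal play is mixed.
Let the row player play U with probability p. Expected payoff against Left: (-5)p + 8(1−p) = −13p + 8; against Right: 7p + 6(1−p) = p + 6.
Setting these equal: −13p + 8 = p + 6 ⇒ −14p = -2 ⇒ p = 1/7, and the value is (-13)·(1/7) + 8 = 43/7.
For the column player: with q = P(Left), equating U's and D's payoffs gives −12q + 7 = 2q + 6 ⇒ q = 1/14.

1/7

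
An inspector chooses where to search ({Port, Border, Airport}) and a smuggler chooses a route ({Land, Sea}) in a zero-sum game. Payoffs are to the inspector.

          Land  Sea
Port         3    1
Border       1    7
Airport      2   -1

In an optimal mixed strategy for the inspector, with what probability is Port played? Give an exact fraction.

Row minima: Port → 1, Border → 1, Airport → -1; maximin = 1.
Column maxima: Land → 3, Sea → 7; minimax = 3.
1 ≠ 3, so there is no saddle point; optimal play is mixed.
Airport is strictly dominated by Port, so the inspector never plays it.
On the remaining 2×2 (Port, Border vs Land, Sea):
Let the inspector play Port with probability p. Expected payoff against Land: 3p + 1(1−p) = 2p + 1; against Sea: 1p + 7(1−p) = −6p + 7.
Setting these equal: 2p + 1 = −6p + 7 ⇒ 8p = 6 ⇒ p = 3/4, and the value is (2)·(3/4) + 1 = 5/2.
For the smuggler: with q = P(Land), equating Port's and Border's payoffs gives 2q + 1 = −6q + 7 ⇒ q = 3/4.

3/4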